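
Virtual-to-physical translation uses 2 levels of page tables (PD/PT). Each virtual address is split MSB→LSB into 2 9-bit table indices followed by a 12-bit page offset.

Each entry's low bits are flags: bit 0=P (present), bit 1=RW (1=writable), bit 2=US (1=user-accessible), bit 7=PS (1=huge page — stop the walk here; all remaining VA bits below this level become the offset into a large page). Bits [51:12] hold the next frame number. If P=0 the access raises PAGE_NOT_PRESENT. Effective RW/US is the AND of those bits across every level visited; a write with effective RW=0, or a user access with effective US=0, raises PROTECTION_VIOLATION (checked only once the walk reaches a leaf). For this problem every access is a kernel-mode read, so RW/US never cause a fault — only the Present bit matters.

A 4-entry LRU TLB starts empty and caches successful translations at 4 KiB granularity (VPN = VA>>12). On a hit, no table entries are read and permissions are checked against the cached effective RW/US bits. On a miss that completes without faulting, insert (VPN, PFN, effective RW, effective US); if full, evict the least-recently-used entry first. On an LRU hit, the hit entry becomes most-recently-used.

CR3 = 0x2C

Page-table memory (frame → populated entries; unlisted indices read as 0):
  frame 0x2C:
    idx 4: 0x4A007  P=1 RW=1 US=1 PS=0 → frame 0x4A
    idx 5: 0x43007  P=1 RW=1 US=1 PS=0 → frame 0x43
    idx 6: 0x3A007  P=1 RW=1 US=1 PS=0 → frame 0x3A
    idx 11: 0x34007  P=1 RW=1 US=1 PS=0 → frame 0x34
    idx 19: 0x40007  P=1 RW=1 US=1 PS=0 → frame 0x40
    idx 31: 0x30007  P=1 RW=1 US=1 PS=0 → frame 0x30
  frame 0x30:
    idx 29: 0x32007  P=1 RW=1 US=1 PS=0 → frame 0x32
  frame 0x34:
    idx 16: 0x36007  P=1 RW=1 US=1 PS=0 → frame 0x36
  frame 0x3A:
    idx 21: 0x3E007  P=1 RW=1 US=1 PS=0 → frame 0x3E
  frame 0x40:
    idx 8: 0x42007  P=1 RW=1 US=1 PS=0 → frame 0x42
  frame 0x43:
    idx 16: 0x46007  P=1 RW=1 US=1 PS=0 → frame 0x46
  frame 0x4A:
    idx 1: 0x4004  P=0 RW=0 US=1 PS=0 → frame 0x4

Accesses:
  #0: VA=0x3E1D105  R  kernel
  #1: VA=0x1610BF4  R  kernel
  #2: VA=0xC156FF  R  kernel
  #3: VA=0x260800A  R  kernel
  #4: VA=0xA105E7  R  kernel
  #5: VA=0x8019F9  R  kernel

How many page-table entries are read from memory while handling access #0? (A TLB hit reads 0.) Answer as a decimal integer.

Trace:
#0 VA=0x3E1D105 (r,kernel):
  L0: frame=0x2C idx=31 entry=0x30007 [P=1 RW=1 US=1 PS=0]
  L1: frame=0x30 idx=29 entry=0x32007 [P=1 RW=1 US=1 PS=0]
  → PA=0x32105  (2 entries read)
#1 VA=0x1610BF4 (r,kernel):
  L0: frame=0x2C idx=11 entry=0x34007 [P=1 RW=1 US=1 PS=0]
  L1: frame=0x34 idx=16 entry=0x36007 [P=1 RW=1 US=1 PS=0]
  → PA=0x36BF4  (2 entries read)
#2 VA=0xC156FF (r,kernel):
  L0: frame=0x2C idx=6 entry=0x3A007 [P=1 RW=1 US=1 PS=0]
  L1: frame=0x3A idx=21 entry=0x3E007 [P=1 RW=1 US=1 PS=0]
  → PA=0x3E6FF  (2 entries read)
#3 VA=0x260800A (r,kernel):
  L0: frame=0x2C idx=19 entry=0x40007 [P=1 RW=1 US=1 PS=0]
  L1: frame=0x40 idx=8 entry=0x42007 [P=1 RW=1 US=1 PS=0]
  → PA=0x4200A  (2 entries read)
#4 VA=0xA105E7 (r,kernel):
  L0: frame=0x2C idx=5 entry=0x43007 [P=1 RW=1 US=1 PS=0]
  L1: frame=0x43 idx=16 entry=0x46007 [P=1 RW=1 US=1 PS=0]
  → PA=0x465E7  (2 entries read)
#5 VA=0x8019F9 (r,kernel):
  L0: frame=0x2C idx=4 entry=0x4A007 [P=1 RW=1 US=1 PS=0]
  L1: frame=0x4A idx=1 entry=0x4004 [P=0 RW=0 US=1 PS=0]
  ⇒ fault: PAGE_NOT_PRESENT  — 2 lookups

Entries read for #0: 2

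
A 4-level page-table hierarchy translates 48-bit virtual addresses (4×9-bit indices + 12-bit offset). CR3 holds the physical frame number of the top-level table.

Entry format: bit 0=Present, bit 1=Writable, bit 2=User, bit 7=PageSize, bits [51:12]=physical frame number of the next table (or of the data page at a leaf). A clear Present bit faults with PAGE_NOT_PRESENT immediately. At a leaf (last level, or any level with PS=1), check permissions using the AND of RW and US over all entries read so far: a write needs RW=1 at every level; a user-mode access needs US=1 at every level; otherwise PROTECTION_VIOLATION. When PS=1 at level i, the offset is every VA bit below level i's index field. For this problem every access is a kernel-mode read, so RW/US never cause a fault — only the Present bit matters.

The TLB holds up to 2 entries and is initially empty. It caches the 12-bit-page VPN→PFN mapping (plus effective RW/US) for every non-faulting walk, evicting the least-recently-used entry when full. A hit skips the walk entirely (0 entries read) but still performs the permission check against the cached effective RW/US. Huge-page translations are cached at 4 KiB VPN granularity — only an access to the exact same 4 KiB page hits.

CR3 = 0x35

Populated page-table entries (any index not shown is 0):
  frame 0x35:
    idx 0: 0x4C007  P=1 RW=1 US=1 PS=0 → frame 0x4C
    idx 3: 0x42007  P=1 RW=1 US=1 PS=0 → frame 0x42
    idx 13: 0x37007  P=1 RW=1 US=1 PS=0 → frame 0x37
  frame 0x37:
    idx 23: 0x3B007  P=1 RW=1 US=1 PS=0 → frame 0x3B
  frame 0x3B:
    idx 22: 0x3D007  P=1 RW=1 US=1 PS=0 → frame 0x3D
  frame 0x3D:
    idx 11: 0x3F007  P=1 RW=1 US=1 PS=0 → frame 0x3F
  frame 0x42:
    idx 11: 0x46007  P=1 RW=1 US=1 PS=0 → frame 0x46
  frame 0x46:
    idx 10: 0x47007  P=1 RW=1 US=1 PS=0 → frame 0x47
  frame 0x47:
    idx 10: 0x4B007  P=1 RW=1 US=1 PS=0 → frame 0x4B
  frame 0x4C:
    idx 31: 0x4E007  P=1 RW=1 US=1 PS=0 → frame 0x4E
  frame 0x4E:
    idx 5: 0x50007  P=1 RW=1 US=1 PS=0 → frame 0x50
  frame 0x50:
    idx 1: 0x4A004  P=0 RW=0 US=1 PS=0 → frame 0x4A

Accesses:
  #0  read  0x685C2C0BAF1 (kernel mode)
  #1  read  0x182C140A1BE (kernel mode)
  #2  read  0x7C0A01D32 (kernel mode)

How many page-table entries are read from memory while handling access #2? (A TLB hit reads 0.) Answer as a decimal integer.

Trace:
#0 VA=0x685C2C0BAF1 (r,kernel):
  [0] read 0x35 idx=13: raw=0x37007 flags P=1 W=1 U=1 S=0
  [1] read 0x37 idx=23: raw=0x3B007 flags P=1 W=1 U=1 S=0
  [2] read 0x3B idx=22: raw=0x3D007 flags P=1 W=1 U=1 S=0
  [3] read 0x3D idx=11: raw=0x3F007 flags P=1 W=1 U=1 S=0
  → PA=0x3FAF1  (4 entries read)
#1 VA=0x182C140A1BE (r,kernel):
  [0] read 0x35 idx=3: raw=0x42007 flags P=1 W=1 U=1 S=0
  [1] read 0x42 idx=11: raw=0x46007 flags P=1 W=1 U=1 S=0
  [2] read 0x46 idx=10: raw=0x47007 flags P=1 W=1 U=1 S=0
  [3] read 0x47 idx=10: raw=0x4B007 flags P=1 W=1 U=1 S=0
  → PA=0x4B1BE  (4 entries read)
#2 VA=0x7C0A01D32 (r,kernel):
  [0] read 0x35 idx=0: raw=0x4C007 flags P=1 W=1 U=1 S=0
  [1] read 0x4C idx=31: raw=0x4E007 flags P=1 W=1 U=1 S=0
  [2] read 0x4E idx=5: raw=0x50007 flags P=1 W=1 U=1 S=0
  [3] read 0x50 idx=1: raw=0x4A004 flags P=0 W=0 U=1 S=0
  ✗ PAGE_NOT_PRESENT  [4 reads]

Entries read for #2: 4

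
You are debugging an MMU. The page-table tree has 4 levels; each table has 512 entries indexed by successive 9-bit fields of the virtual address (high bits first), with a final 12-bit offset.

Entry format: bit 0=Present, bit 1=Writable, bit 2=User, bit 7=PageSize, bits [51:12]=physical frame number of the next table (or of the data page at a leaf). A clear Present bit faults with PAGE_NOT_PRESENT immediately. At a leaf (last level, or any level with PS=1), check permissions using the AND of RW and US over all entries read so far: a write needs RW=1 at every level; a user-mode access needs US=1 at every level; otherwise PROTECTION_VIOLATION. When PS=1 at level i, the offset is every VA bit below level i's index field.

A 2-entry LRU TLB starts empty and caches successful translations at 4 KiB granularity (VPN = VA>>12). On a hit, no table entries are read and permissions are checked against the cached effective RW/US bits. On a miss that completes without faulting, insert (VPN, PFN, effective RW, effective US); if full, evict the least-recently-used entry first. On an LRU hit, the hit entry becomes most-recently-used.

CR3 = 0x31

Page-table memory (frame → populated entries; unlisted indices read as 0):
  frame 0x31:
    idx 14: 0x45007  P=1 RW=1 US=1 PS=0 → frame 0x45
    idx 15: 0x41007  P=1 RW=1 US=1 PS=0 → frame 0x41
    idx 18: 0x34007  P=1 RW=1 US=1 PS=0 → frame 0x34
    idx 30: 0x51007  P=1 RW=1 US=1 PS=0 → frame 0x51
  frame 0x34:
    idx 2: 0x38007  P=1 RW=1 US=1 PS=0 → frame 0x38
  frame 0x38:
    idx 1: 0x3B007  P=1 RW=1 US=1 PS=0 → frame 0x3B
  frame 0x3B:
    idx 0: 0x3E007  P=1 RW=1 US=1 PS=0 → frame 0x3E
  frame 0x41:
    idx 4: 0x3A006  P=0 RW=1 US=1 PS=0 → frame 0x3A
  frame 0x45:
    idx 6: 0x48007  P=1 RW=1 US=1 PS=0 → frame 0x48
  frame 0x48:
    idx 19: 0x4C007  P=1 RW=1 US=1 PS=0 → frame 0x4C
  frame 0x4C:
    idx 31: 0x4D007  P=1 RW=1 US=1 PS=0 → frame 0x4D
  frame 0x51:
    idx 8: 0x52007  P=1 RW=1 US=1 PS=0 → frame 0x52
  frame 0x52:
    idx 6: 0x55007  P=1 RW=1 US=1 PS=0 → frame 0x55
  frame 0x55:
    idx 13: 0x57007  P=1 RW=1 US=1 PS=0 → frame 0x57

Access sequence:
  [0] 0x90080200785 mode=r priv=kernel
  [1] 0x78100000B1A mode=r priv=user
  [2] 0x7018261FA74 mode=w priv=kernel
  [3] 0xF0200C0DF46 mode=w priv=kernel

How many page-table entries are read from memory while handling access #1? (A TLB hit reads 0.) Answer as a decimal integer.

Walk each access:
#0 VA=0x90080200785 (r,kernel):
  lvl0: tbl 0x31, slot 18 ⇒ 0x34007 (P1/RW1/US1/PS0)
  lvl1: tbl 0x34, slot 2 ⇒ 0x38007 (P1/RW1/US1/PS0)
  lvl2: tbl 0x38, slot 1 ⇒ 0x3B007 (P1/RW1/US1/PS0)
  lvl3: tbl 0x3B, slot 0 ⇒ 0x3E007 (P1/RW1/US1/PS0)
  ⇒ phys 0x3E785  [4 reads]
#1 VA=0x78100000B1A (r,user):
  lvl0: tbl 0x31, slot 15 ⇒ 0x41007 (P1/RW1/US1/PS0)
  lvl1: tbl 0x41, slot 4 ⇒ 0x3A006 (P0/RW1/US1/PS0)
  ✗ PAGE_NOT_PRESENT  [2 reads]
#2 VA=0x7018261FA74 (w,kernel):
  lvl0: tbl 0x31, slot 14 ⇒ 0x45007 (P1/RW1/US1/PS0)
  lvl1: tbl 0x45, slot 6 ⇒ 0x48007 (P1/RW1/US1/PS0)
  lvl2: tbl 0x48, slot 19 ⇒ 0x4C007 (P1/RW1/US1/PS0)
  lvl3: tbl 0x4C, slot 31 ⇒ 0x4D007 (P1/RW1/US1/PS0)
  ⇒ phys 0x4DA74  [4 reads]
#3 VA=0xF0200C0DF46 (w,kernel):
  lvl0: tbl 0x31, slot 30 ⇒ 0x51007 (P1/RW1/US1/PS0)
  lvl1: tbl 0x51, slot 8 ⇒ 0x52007 (P1/RW1/US1/PS0)
  lvl2: tbl 0x52, slot 6 ⇒ 0x55007 (P1/RW1/US1/PS0)
  lvl3: tbl 0x55, slot 13 ⇒ 0x57007 (P1/RW1/US1/PS0)
  ⇒ phys 0x57F46  [4 reads]

Entries read for #1: 2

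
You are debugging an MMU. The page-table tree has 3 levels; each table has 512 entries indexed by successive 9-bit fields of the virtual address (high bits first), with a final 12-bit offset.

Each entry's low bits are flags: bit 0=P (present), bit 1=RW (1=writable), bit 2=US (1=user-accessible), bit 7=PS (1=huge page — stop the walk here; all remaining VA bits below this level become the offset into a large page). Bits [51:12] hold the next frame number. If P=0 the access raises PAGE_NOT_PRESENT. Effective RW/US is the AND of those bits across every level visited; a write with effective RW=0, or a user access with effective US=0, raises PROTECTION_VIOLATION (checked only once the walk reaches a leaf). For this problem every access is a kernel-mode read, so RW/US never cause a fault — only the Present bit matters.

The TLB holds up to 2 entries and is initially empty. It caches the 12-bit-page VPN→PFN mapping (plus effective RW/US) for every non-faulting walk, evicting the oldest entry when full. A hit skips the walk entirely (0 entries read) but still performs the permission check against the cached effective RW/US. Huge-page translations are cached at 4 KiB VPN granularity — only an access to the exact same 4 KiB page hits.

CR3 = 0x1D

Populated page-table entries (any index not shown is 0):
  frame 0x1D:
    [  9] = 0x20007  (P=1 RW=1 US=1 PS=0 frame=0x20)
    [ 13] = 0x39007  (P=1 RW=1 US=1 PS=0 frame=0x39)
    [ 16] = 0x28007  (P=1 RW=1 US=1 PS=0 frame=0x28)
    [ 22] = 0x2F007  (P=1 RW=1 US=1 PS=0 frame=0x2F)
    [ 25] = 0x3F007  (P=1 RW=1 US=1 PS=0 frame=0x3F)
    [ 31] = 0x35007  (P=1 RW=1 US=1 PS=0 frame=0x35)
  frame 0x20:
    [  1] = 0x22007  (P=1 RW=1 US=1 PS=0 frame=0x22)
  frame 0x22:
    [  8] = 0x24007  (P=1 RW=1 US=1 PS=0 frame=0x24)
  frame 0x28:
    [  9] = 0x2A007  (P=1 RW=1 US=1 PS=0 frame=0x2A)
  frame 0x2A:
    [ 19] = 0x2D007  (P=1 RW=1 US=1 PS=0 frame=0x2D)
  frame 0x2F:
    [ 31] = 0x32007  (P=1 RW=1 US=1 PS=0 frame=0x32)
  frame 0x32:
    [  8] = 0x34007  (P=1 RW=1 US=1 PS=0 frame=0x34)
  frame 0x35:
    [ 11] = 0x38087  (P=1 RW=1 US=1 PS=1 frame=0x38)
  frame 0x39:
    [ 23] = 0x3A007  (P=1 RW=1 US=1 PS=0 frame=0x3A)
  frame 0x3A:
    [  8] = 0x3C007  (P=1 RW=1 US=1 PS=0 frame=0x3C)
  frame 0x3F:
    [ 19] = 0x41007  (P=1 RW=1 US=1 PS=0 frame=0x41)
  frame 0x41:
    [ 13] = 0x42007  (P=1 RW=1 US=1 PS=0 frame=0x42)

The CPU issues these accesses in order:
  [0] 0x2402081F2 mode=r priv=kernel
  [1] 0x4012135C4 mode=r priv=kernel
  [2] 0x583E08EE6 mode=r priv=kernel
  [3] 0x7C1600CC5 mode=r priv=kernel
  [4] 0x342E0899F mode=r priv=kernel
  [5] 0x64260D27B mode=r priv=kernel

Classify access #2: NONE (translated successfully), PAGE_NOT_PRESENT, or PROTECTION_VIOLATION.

Per-access translation:
#0 VA=0x2402081F2 (r,kernel):
  L0 @0x1D[9] → 0x20007  P=1,RW=1,US=1,PS=0
  L1 @0x20[1] → 0x22007  P=1,RW=1,US=1,PS=0
  L2 @0x22[8] → 0x24007  P=1,RW=1,US=1,PS=0
  → PA=0x241F2  (3 entries read)
#1 VA=0x4012135C4 (r,kernel):
  L0 @0x1D[16] → 0x28007  P=1,RW=1,US=1,PS=0
  L1 @0x28[9] → 0x2A007  P=1,RW=1,US=1,PS=0
  L2 @0x2A[19] → 0x2D007  P=1,RW=1,US=1,PS=0
  → PA=0x2D5C4  (3 entries read)
#2 VA=0x583E08EE6 (r,kernel):
  L0 @0x1D[22] → 0x2F007  P=1,RW=1,US=1,PS=0
  L1 @0x2F[31] → 0x32007  P=1,RW=1,US=1,PS=0
  L2 @0x32[8] → 0x34007  P=1,RW=1,US=1,PS=0
  → PA=0x34EE6  (3 entries read)
#3 VA=0x7C1600CC5 (r,kernel):
  L0 @0x1D[31] → 0x35007  P=1,RW=1,US=1,PS=0
  L1 @0x35[11] → 0x38087  P=1,RW=1,US=1,PS=1
  → PA=0x38CC5 (huge @L1)  (2 entries read)
#4 VA=0x342E0899F (r,kernel):
  L0 @0x1D[13] → 0x39007  P=1,RW=1,US=1,PS=0
  L1 @0x39[23] → 0x3A007  P=1,RW=1,US=1,PS=0
  L2 @0x3A[8] → 0x3C007  P=1,RW=1,US=1,PS=0
  → PA=0x3C99F  (3 entries read)
#5 VA=0x64260D27B (r,kernel):
  L0 @0x1D[25] → 0x3F007  P=1,RW=1,US=1,PS=0
  L1 @0x3F[19] → 0x41007  P=1,RW=1,US=1,PS=0
  L2 @0x41[13] → 0x42007  P=1,RW=1,US=1,PS=0
  → PA=0x4227B  (3 entries read)

Access #2 fault: NONE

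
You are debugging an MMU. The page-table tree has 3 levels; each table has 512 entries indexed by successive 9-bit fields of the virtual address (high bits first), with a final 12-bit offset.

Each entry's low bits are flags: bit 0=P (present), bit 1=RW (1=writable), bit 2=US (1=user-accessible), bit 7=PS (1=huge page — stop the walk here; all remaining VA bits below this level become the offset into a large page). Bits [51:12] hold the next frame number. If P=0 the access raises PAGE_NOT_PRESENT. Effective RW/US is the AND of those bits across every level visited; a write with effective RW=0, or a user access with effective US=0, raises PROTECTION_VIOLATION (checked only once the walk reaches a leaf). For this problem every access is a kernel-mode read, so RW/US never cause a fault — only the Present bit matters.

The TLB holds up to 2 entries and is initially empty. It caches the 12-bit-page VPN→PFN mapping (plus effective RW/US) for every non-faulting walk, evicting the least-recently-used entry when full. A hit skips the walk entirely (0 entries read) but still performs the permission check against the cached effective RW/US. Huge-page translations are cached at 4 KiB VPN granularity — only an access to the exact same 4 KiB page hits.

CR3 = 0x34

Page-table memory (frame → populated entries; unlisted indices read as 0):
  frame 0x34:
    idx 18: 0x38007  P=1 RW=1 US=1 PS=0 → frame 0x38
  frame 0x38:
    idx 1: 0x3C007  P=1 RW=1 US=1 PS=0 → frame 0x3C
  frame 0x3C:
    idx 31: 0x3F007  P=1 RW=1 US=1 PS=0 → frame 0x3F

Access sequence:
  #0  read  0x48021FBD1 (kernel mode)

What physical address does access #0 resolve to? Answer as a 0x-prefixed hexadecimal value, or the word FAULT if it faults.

Walk each access:
#0 VA=0x48021FBD1 (r,kernel):
  L0 @0x34[18] → 0x38007  P=1,RW=1,US=1,PS=0
  L1 @0x38[1] → 0x3C007  P=1,RW=1,US=1,PS=0
  L2 @0x3C[31] → 0x3F007  P=1,RW=1,US=1,PS=0
  ✓ 0x3FBD1  — 3 lookups

Access #0 PA: 0x3FBD1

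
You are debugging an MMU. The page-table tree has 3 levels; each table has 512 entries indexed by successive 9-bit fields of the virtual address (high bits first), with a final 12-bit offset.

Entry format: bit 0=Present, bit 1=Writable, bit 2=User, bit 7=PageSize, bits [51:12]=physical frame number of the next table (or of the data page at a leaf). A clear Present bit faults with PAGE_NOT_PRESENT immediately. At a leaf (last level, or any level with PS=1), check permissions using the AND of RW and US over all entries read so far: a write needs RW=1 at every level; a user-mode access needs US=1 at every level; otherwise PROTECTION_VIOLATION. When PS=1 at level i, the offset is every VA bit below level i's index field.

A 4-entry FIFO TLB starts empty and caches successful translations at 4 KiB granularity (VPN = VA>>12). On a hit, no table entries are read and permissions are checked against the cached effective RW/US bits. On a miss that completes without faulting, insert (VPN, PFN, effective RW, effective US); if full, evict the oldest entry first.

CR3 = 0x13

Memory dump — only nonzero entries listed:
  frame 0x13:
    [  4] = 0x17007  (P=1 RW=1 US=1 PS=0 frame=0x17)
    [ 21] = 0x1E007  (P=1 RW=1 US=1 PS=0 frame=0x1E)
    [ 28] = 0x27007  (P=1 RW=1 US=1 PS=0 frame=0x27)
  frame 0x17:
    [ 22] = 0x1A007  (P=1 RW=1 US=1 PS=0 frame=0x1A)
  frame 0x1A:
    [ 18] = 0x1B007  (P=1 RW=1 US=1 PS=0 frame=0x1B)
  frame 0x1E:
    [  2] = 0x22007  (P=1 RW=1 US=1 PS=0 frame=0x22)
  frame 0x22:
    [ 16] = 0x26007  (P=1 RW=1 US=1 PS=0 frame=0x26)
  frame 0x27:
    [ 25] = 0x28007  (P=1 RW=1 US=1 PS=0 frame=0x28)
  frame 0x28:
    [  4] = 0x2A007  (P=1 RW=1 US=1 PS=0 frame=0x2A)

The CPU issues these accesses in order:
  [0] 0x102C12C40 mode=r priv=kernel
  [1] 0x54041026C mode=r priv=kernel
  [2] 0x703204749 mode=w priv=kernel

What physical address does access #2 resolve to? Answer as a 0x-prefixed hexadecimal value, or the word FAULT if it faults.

Trace:
#0 VA=0x102C12C40 (r,kernel):
  L0 @0x13[4] → 0x17007  P=1,RW=1,US=1,PS=0
  L1 @0x17[22] → 0x1A007  P=1,RW=1,US=1,PS=0
  L2 @0x1A[18] → 0x1B007  P=1,RW=1,US=1,PS=0
  ⇒ phys 0x1BC40  [3 reads]
#1 VA=0x54041026C (r,kernel):
  L0 @0x13[21] → 0x1E007  P=1,RW=1,US=1,PS=0
  L1 @0x1E[2] → 0x22007  P=1,RW=1,US=1,PS=0
  L2 @0x22[16] → 0x26007  P=1,RW=1,US=1,PS=0
  ⇒ phys 0x2626C  [3 reads]
#2 VA=0x703204749 (w,kernel):
  L0 @0x13[28] → 0x27007  P=1,RW=1,US=1,PS=0
  L1 @0x27[25] → 0x28007  P=1,RW=1,US=1,PS=0
  L2 @0x28[4] → 0x2A007  P=1,RW=1,US=1,PS=0
  ⇒ phys 0x2A749  [3 reads]

Access #2 PA: 0x2A749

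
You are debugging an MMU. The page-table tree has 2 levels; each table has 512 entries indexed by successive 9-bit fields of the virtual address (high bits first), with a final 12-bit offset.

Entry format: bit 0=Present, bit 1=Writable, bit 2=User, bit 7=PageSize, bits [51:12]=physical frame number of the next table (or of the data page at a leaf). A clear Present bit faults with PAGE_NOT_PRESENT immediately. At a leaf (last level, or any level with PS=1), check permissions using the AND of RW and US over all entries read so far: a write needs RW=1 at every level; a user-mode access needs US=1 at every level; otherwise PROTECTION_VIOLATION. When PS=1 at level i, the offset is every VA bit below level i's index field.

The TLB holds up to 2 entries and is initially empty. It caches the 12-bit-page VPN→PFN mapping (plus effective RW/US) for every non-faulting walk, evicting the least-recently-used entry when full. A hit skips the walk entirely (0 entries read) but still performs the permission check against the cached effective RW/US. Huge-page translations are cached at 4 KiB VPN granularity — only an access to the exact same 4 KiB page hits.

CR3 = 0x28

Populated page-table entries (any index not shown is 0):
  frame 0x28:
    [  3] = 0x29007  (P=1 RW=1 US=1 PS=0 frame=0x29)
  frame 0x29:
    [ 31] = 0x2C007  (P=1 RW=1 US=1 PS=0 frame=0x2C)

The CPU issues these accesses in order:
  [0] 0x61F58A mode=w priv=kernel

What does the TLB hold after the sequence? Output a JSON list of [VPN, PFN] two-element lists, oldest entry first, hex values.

Per-access translation:
#0 VA=0x61F58A (w,kernel):
  L0 @0x28[3] → 0x29007  P=1,RW=1,US=1,PS=0
  L1 @0x29[31] → 0x2C007  P=1,RW=1,US=1,PS=0
  → PA=0x2C58A  (2 entries read)

TLB: [["0x61F", "0x2C"]]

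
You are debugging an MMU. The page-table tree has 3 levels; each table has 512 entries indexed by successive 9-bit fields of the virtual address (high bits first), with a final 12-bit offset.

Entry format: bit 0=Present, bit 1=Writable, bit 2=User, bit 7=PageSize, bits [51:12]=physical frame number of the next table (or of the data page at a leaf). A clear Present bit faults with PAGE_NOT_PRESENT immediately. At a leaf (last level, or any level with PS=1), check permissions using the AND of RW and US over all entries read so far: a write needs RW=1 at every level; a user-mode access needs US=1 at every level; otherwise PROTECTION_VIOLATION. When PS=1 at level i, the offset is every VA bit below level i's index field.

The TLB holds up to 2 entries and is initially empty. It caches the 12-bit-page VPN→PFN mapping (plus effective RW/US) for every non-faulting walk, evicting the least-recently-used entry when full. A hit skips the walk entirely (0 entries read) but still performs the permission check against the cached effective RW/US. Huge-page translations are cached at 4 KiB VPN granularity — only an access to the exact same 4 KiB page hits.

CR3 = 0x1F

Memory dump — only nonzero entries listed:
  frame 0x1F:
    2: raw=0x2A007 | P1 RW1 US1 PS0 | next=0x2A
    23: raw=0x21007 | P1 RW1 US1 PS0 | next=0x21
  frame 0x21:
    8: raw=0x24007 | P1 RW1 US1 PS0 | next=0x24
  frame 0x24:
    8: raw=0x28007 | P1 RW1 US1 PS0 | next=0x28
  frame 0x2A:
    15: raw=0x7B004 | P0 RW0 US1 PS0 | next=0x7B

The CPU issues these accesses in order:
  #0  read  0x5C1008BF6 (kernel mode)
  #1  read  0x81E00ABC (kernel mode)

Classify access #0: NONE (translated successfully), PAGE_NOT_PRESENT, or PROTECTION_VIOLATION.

Walk each access:
#0 VA=0x5C1008BF6 (r,kernel):
  [0] read 0x1F idx=23: raw=0x21007 flags P=1 W=1 U=1 S=0
  [1] read 0x21 idx=8: raw=0x24007 flags P=1 W=1 U=1 S=0
  [2] read 0x24 idx=8: raw=0x28007 flags P=1 W=1 U=1 S=0
  ✓ 0x28BF6  — 3 lookups
#1 VA=0x81E00ABC (r,kernel):
  [0] read 0x1F idx=2: raw=0x2A007 flags P=1 W=1 U=1 S=0
  [1] read 0x2A idx=15: raw=0x7B004 flags P=0 W=0 U=1 S=0
  → PAGE_NOT_PRESENT  (2 entries read)

Access #0 fault: NONE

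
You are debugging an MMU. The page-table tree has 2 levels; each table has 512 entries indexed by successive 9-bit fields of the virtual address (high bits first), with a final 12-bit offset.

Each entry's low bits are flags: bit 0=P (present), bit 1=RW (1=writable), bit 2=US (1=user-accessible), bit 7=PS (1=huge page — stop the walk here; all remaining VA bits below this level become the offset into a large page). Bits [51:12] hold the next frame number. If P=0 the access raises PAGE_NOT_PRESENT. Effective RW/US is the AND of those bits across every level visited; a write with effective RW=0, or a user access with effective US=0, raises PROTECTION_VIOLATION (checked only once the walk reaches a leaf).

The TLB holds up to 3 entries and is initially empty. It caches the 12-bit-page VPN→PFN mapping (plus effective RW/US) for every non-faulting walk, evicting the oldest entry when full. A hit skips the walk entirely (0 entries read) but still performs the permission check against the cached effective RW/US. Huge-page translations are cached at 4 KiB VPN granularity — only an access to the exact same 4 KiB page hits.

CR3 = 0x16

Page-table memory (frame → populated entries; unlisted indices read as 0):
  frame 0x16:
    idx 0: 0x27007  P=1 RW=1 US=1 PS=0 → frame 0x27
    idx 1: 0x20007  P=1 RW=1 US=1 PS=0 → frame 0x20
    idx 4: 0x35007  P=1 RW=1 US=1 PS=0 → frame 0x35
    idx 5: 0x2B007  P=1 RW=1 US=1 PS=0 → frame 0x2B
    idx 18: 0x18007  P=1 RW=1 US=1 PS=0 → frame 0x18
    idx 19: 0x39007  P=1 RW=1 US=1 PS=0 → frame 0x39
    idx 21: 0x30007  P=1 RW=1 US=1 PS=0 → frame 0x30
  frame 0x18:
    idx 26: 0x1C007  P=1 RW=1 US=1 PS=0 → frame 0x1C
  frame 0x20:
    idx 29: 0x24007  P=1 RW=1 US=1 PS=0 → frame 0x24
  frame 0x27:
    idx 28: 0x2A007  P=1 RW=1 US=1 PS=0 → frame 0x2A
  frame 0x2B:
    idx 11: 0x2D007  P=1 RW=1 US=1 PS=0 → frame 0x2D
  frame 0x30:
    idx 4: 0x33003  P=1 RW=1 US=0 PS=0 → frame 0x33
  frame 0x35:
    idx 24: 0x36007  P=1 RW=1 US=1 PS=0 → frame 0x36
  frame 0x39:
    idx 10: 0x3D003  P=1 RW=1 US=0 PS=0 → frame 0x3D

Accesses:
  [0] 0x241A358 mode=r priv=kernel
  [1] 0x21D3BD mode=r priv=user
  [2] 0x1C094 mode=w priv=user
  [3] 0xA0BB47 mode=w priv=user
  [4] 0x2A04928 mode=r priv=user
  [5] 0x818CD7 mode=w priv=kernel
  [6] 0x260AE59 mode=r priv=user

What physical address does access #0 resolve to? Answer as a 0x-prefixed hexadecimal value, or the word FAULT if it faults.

Per-access translation:
#0 VA=0x241A358 (r,kernel):
  [0] read 0x16 idx=18: raw=0x18007 flags P=1 W=1 U=1 S=0
  [1] read 0x18 idx=26: raw=0x1C007 flags P=1 W=1 U=1 S=0
  ⇒ phys 0x1C358  [2 reads]
#1 VA=0x21D3BD (r,user):
  [0] read 0x16 idx=1: raw=0x20007 flags P=1 W=1 U=1 S=0
  [1] read 0x20 idx=29: raw=0x24007 flags P=1 W=1 U=1 S=0
  ⇒ phys 0x243BD  [2 reads]
#2 VA=0x1C094 (w,user):
  [0] read 0x16 idx=0: raw=0x27007 flags P=1 W=1 U=1 S=0
  [1] read 0x27 idx=28: raw=0x2A007 flags P=1 W=1 U=1 S=0
  ⇒ phys 0x2A094  [2 reads]
#3 VA=0xA0BB47 (w,user):
  [0] read 0x16 idx=5: raw=0x2B007 flags P=1 W=1 U=1 S=0
  [1] read 0x2B idx=11: raw=0x2D007 flags P=1 W=1 U=1 S=0
  ⇒ phys 0x2DB47  [2 reads]
#4 VA=0x2A04928 (r,user):
  [0] read 0x16 idx=21: raw=0x30007 flags P=1 W=1 U=1 S=0
  [1] read 0x30 idx=4: raw=0x33003 flags P=1 W=1 U=0 S=0
  ✗ PROTECTION_VIOLATION  [2 reads]
#5 VA=0x818CD7 (w,kernel):
  [0] read 0x16 idx=4: raw=0x35007 flags P=1 W=1 U=1 S=0
  [1] read 0x35 idx=24: raw=0x36007 flags P=1 W=1 U=1 S=0
  ⇒ phys 0x36CD7  [2 reads]
#6 VA=0x260AE59 (r,user):
  [0] read 0x16 idx=19: raw=0x39007 flags P=1 W=1 U=1 S=0
  [1] read 0x39 idx=10: raw=0x3D003 flags P=1 W=1 U=0 S=0
  ✗ PROTECTION_VIOLATION  [2 reads]

Access #0 PA: 0x1C358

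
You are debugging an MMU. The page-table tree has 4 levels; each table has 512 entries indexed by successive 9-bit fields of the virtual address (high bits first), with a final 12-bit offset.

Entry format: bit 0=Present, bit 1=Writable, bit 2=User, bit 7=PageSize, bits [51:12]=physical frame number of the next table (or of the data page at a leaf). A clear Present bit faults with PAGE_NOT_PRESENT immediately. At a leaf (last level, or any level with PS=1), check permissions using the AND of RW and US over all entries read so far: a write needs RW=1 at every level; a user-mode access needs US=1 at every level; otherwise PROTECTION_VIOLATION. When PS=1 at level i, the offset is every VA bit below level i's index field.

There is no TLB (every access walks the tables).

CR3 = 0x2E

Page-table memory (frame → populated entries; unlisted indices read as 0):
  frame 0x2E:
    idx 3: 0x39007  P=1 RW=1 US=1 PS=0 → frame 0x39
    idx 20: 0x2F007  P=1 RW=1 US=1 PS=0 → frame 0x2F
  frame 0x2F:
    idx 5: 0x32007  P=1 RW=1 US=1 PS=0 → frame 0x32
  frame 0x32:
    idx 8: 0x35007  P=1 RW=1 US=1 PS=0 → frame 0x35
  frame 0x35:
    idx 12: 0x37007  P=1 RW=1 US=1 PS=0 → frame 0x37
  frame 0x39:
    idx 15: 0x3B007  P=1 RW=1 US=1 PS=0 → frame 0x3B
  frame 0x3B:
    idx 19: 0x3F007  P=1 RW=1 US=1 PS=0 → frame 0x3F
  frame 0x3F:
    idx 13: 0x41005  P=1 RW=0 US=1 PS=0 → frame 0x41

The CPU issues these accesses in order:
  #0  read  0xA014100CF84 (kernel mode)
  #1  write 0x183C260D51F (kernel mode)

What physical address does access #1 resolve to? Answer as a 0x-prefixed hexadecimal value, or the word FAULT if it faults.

Trace:
#0 VA=0xA014100CF84 (r,kernel):
  [0] read 0x2E idx=20: raw=0x2F007 flags P=1 W=1 U=1 S=0
  [1] read 0x2F idx=5: raw=0x32007 flags P=1 W=1 U=1 S=0
  [2] read 0x32 idx=8: raw=0x35007 flags P=1 W=1 U=1 S=0
  [3] read 0x35 idx=12: raw=0x37007 flags P=1 W=1 U=1 S=0
  ⇒ phys 0x37F84  [4 reads]
#1 VA=0x183C260D51F (w,kernel):
  [0] read 0x2E idx=3: raw=0x39007 flags P=1 W=1 U=1 S=0
  [1] read 0x39 idx=15: raw=0x3B007 flags P=1 W=1 U=1 S=0
  [2] read 0x3B idx=19: raw=0x3F007 flags P=1 W=1 U=1 S=0
  [3] read 0x3F idx=13: raw=0x41005 flags P=1 W=0 U=1 S=0
  ⇒ fault: PROTECTION_VIOLATION  — 4 lookups

Access #1 PA: FAULT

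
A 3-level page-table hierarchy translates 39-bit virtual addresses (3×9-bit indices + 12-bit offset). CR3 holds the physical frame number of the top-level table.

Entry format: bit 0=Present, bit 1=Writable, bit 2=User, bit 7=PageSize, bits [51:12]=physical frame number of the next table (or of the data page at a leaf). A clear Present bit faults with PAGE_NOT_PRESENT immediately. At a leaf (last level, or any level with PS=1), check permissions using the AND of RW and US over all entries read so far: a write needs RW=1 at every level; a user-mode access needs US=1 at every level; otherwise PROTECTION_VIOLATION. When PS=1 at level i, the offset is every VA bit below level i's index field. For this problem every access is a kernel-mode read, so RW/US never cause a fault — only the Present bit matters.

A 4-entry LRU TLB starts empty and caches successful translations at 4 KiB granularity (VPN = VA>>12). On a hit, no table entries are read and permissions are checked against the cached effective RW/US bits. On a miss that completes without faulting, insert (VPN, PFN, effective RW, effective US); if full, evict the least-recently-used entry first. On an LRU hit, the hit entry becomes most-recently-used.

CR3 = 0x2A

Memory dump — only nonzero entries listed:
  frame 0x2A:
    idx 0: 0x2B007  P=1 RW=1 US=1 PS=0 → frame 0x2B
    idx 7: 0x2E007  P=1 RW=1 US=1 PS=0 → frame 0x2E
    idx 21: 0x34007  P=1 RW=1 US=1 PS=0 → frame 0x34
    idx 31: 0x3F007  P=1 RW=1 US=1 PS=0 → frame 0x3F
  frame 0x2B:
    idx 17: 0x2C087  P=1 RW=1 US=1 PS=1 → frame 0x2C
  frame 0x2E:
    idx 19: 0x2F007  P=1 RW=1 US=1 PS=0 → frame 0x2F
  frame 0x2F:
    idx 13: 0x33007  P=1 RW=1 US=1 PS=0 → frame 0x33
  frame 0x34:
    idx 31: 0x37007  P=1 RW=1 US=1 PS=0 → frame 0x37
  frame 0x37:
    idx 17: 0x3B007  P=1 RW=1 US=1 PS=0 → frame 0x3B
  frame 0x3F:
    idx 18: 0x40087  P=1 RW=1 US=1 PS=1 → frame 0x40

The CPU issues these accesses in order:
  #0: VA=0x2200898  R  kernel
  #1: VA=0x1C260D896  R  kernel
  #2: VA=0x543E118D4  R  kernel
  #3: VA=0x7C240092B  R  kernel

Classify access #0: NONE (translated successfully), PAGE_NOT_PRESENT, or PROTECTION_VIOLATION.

Per-access translation:
#0 VA=0x2200898 (r,kernel):
  lvl0: tbl 0x2A, slot 0 ⇒ 0x2B007 (P1/RW1/US1/PS0)
  lvl1: tbl 0x2B, slot 17 ⇒ 0x2C087 (P1/RW1/US1/PS1)
  ⇒ phys 0x2C898 (huge @L1)  [2 reads]
#1 VA=0x1C260D896 (r,kernel):
  lvl0: tbl 0x2A, slot 7 ⇒ 0x2E007 (P1/RW1/US1/PS0)
  lvl1: tbl 0x2E, slot 19 ⇒ 0x2F007 (P1/RW1/US1/PS0)
  lvl2: tbl 0x2F, slot 13 ⇒ 0x33007 (P1/RW1/US1/PS0)
  ⇒ phys 0x33896  [3 reads]
#2 VA=0x543E118D4 (r,kernel):
  lvl0: tbl 0x2A, slot 21 ⇒ 0x34007 (P1/RW1/US1/PS0)
  lvl1: tbl 0x34, slot 31 ⇒ 0x37007 (P1/RW1/US1/PS0)
  lvl2: tbl 0x37, slot 17 ⇒ 0x3B007 (P1/RW1/US1/PS0)
  ⇒ phys 0x3B8D4  [3 reads]
#3 VA=0x7C240092B (r,kernel):
  lvl0: tbl 0x2A, slot 31 ⇒ 0x3F007 (P1/RW1/US1/PS0)
  lvl1: tbl 0x3F, slot 18 ⇒ 0x40087 (P1/RW1/US1/PS1)
  ⇒ phys 0x4092B (huge @L1)  [2 reads]

Access #0 fault: NONE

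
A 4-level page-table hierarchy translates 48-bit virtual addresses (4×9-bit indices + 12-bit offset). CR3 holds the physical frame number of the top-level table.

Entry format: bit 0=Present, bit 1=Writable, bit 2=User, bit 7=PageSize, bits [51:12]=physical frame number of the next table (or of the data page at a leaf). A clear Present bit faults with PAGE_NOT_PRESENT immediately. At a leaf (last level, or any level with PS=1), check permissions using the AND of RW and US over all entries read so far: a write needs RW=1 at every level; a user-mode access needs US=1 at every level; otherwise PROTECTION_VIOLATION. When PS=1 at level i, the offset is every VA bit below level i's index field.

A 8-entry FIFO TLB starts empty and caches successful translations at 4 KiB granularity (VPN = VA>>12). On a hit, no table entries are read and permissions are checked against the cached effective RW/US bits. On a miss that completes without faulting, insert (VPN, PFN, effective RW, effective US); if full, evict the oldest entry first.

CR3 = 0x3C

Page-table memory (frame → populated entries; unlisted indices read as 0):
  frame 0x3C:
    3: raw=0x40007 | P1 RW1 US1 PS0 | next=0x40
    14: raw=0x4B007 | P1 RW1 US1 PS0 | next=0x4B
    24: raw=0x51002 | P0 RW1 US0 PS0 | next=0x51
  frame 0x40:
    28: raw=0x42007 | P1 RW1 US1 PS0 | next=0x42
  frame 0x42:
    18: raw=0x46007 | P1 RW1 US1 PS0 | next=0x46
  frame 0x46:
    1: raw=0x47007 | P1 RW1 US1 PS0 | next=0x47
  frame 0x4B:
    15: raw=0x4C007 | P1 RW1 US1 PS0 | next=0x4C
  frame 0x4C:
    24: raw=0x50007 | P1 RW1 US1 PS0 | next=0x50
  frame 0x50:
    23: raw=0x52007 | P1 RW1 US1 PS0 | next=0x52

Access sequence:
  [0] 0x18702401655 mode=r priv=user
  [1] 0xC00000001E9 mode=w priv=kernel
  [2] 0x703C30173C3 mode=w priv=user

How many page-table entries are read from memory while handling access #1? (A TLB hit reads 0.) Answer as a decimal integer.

Per-access translation:
#0 VA=0x18702401655 (r,user):
  lvl0: tbl 0x3C, slot 3 ⇒ 0x40007 (P1/RW1/US1/PS0)
  lvl1: tbl 0x40, slot 28 ⇒ 0x42007 (P1/RW1/US1/PS0)
  lvl2: tbl 0x42, slot 18 ⇒ 0x46007 (P1/RW1/US1/PS0)
  lvl3: tbl 0x46, slot 1 ⇒ 0x47007 (P1/RW1/US1/PS0)
  ⇒ phys 0x47655  [4 reads]
#1 VA=0xC00000001E9 (w,kernel):
  lvl0: tbl 0x3C, slot 24 ⇒ 0x51002 (P0/RW1/US0/PS0)
  → PAGE_NOT_PRESENT  (1 entries read)
#2 VA=0x703C30173C3 (w,user):
  lvl0: tbl 0x3C, slot 14 ⇒ 0x4B007 (P1/RW1/US1/PS0)
  lvl1: tbl 0x4B, slot 15 ⇒ 0x4C007 (P1/RW1/US1/PS0)
  lvl2: tbl 0x4C, slot 24 ⇒ 0x50007 (P1/RW1/US1/PS0)
  lvl3: tbl 0x50, slot 23 ⇒ 0x52007 (P1/RW1/US1/PS0)
  ⇒ phys 0x523C3  [4 reads]

Entries read for #1: 1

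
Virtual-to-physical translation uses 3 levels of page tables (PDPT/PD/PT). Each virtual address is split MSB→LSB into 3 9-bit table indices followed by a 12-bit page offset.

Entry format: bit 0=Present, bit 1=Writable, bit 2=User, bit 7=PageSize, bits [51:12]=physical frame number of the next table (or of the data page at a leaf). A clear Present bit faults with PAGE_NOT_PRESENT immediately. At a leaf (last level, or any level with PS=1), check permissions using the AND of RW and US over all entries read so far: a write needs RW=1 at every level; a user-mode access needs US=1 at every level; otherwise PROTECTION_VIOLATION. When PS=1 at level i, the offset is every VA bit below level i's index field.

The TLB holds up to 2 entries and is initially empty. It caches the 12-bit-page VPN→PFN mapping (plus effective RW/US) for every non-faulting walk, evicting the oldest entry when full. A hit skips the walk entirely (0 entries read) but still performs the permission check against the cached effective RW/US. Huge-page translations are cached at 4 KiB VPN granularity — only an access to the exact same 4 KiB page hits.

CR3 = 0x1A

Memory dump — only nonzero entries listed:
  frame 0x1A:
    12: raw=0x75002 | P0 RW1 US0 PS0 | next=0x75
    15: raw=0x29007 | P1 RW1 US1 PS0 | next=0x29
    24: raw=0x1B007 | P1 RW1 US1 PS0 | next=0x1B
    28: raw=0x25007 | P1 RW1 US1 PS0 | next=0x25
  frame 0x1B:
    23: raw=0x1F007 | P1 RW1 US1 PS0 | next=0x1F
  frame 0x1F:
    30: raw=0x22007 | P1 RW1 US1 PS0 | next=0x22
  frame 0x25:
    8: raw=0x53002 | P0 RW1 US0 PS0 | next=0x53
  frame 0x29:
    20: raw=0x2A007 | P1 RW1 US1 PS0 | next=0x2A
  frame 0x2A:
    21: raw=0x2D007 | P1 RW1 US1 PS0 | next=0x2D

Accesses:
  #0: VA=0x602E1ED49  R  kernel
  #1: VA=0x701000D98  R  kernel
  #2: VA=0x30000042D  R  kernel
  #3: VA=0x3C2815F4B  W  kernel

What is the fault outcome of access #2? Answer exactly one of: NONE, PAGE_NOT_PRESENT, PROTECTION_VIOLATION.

Per-access translation:
#0 VA=0x602E1ED49 (r,kernel):
  L0: frame=0x1A idx=24 entry=0x1B007 [P=1 RW=1 US=1 PS=0]
  L1: frame=0x1B idx=23 entry=0x1F007 [P=1 RW=1 US=1 PS=0]
  L2: frame=0x1F idx=30 entry=0x22007 [P=1 RW=1 US=1 PS=0]
  ⇒ phys 0x22D49  [3 reads]
#1 VA=0x701000D98 (r,kernel):
  L0: frame=0x1A idx=28 entry=0x25007 [P=1 RW=1 US=1 PS=0]
  L1: frame=0x25 idx=8 entry=0x53002 [P=0 RW=1 US=0 PS=0]
  → PAGE_NOT_PRESENT  (2 entries read)
#2 VA=0x30000042D (r,kernel):
  L0: frame=0x1A idx=12 entry=0x75002 [P=0 RW=1 US=0 PS=0]
  → PAGE_NOT_PRESENT  (1 entries read)
#3 VA=0x3C2815F4B (w,kernel):
  L0: frame=0x1A idx=15 entry=0x29007 [P=1 RW=1 US=1 PS=0]
  L1: frame=0x29 idx=20 entry=0x2A007 [P=1 RW=1 US=1 PS=0]
  L2: frame=0x2A idx=21 entry=0x2D007 [P=1 RW=1 US=1 PS=0]
  ⇒ phys 0x2DF4B  [3 reads]

Access #2 fault: PAGE_NOT_PRESENT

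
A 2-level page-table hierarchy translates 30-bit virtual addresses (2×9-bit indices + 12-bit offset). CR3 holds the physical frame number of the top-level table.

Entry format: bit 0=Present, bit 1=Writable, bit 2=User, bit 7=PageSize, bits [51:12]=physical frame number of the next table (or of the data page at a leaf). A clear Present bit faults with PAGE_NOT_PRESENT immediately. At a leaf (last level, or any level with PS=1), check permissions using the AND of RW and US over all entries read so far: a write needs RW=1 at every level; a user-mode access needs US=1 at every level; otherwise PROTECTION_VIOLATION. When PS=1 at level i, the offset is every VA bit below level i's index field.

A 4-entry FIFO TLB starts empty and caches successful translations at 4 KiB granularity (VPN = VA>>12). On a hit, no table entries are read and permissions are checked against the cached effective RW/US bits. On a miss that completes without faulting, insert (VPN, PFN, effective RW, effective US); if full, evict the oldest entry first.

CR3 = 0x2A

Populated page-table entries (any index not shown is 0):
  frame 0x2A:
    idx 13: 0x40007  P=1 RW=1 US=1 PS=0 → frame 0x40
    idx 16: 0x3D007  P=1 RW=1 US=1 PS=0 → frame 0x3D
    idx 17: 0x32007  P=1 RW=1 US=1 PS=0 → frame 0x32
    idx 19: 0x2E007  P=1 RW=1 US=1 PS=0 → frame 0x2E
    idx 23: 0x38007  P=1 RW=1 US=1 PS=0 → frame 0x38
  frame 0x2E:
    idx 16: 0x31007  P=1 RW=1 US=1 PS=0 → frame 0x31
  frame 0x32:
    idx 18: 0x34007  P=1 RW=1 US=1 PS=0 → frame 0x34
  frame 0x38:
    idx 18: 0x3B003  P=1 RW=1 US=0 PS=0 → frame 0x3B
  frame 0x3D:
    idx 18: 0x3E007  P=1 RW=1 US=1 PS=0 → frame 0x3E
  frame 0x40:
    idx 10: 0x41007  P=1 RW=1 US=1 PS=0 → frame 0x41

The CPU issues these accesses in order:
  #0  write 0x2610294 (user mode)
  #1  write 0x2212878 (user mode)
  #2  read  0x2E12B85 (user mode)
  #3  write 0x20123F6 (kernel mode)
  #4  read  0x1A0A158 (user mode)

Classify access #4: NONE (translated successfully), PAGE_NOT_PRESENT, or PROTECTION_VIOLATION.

Walk each access:
#0 VA=0x2610294 (w,user):
  L0 @0x2A[19] → 0x2E007  P=1,RW=1,US=1,PS=0
  L1 @0x2E[16] → 0x31007  P=1,RW=1,US=1,PS=0
  ⇒ phys 0x31294  [2 reads]
#1 VA=0x2212878 (w,user):
  L0 @0x2A[17] → 0x32007  P=1,RW=1,US=1,PS=0
  L1 @0x32[18] → 0x34007  P=1,RW=1,US=1,PS=0
  ⇒ phys 0x34878  [2 reads]
#2 VA=0x2E12B85 (r,user):
  L0 @0x2A[23] → 0x38007  P=1,RW=1,US=1,PS=0
  L1 @0x38[18] → 0x3B003  P=1,RW=1,US=0,PS=0
  → PROTECTION_VIOLATION  (2 entries read)
#3 VA=0x20123F6 (w,kernel):
  L0 @0x2A[16] → 0x3D007  P=1,RW=1,US=1,PS=0
  L1 @0x3D[18] → 0x3E007  P=1,RW=1,US=1,PS=0
  ⇒ phys 0x3E3F6  [2 reads]
#4 VA=0x1A0A158 (r,user):
  L0 @0x2A[13] → 0x40007  P=1,RW=1,US=1,PS=0
  L1 @0x40[10] → 0x41007  P=1,RW=1,US=1,PS=0
  ⇒ phys 0x41158  [2 reads]

Access #4 fault: NONE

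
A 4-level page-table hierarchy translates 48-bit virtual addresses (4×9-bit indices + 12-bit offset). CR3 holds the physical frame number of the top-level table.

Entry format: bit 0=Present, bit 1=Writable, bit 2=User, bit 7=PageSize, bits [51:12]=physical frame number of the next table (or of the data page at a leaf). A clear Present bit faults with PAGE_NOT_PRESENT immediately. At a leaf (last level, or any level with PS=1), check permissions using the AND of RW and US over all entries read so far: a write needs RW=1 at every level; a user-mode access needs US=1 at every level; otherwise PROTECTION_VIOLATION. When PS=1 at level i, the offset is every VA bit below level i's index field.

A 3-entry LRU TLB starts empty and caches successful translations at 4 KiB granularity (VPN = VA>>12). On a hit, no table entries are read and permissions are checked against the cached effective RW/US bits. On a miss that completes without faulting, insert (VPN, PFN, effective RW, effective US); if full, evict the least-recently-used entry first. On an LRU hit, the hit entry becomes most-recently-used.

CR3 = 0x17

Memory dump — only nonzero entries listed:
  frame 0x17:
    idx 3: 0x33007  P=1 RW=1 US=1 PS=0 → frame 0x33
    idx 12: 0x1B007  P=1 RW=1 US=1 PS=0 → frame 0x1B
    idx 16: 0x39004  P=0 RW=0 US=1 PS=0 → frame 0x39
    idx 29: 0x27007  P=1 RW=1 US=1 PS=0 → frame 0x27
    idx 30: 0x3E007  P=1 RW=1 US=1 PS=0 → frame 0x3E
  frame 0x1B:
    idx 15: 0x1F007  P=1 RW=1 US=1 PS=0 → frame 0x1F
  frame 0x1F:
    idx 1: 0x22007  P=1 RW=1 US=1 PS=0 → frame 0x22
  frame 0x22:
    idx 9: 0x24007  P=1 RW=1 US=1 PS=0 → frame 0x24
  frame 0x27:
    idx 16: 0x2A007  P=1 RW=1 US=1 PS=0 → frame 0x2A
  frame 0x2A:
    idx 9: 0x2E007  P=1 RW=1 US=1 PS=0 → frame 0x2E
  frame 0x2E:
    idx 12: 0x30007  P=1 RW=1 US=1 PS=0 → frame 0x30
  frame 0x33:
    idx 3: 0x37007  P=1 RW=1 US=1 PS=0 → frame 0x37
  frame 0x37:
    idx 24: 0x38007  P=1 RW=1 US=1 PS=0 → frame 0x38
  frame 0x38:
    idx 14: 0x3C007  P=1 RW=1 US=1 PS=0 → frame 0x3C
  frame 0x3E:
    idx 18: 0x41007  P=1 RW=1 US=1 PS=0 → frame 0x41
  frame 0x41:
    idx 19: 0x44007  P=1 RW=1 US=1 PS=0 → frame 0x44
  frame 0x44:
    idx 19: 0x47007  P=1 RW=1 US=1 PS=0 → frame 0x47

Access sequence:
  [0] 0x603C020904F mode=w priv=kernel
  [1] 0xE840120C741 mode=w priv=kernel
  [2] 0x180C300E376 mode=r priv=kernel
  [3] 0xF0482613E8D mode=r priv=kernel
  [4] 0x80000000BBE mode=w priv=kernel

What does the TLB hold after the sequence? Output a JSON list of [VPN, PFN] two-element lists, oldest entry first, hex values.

Walk each access:
#0 VA=0x603C020904F (w,kernel):
  L0: frame=0x17 idx=12 entry=0x1B007 [P=1 RW=1 US=1 PS=0]
  L1: frame=0x1B idx=15 entry=0x1F007 [P=1 RW=1 US=1 PS=0]
  L2: frame=0x1F idx=1 entry=0x22007 [P=1 RW=1 US=1 PS=0]
  L3: frame=0x22 idx=9 entry=0x24007 [P=1 RW=1 US=1 PS=0]
  → PA=0x2404F  (4 entries read)
#1 VA=0xE840120C741 (w,kernel):
  L0: frame=0x17 idx=29 entry=0x27007 [P=1 RW=1 US=1 PS=0]
  L1: frame=0x27 idx=16 entry=0x2A007 [P=1 RW=1 US=1 PS=0]
  L2: frame=0x2A idx=9 entry=0x2E007 [P=1 RW=1 US=1 PS=0]
  L3: frame=0x2E idx=12 entry=0x30007 [P=1 RW=1 US=1 PS=0]
  → PA=0x30741  (4 entries read)
#2 VA=0x180C300E376 (r,kernel):
  L0: frame=0x17 idx=3 entry=0x33007 [P=1 RW=1 US=1 PS=0]
  L1: frame=0x33 idx=3 entry=0x37007 [P=1 RW=1 US=1 PS=0]
  L2: frame=0x37 idx=24 entry=0x38007 [P=1 RW=1 US=1 PS=0]
  L3: frame=0x38 idx=14 entry=0x3C007 [P=1 RW=1 US=1 PS=0]
  → PA=0x3C376  (4 entries read)
#3 VA=0xF0482613E8D (r,kernel):
  L0: frame=0x17 idx=30 entry=0x3E007 [P=1 RW=1 US=1 PS=0]
  L1: frame=0x3E idx=18 entry=0x41007 [P=1 RW=1 US=1 PS=0]
  L2: frame=0x41 idx=19 entry=0x44007 [P=1 RW=1 US=1 PS=0]
  L3: frame=0x44 idx=19 entry=0x47007 [P=1 RW=1 US=1 PS=0]
  → PA=0x47E8D  (4 entries read)
#4 VA=0x80000000BBE (w,kernel):
  L0: frame=0x17 idx=16 entry=0x39004 [P=0 RW=0 US=1 PS=0]
  ✗ PAGE_NOT_PRESENT  [1 reads]

TLB: [["0xE840120C", "0x30"], ["0x180C300E", "0x3C"], ["0xF0482613", "0x47"]]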